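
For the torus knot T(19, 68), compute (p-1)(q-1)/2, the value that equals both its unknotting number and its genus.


For a torus knot T(p,q), both the unknotting number and genus equal (p-1)(q-1)/2.
= (19-1)(68-1)/2
= 18*67/2
= 1206/2 = 603

603


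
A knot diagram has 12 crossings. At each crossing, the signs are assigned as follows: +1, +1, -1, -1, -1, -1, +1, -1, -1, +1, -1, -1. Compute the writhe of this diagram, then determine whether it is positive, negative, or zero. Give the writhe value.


Step 1: Count positive crossings (+1).
Positive crossings: 4
Step 2: Count negative crossings (-1).
Negative crossings: 8
Step 3: Writhe = (positive) - (negative)
w = 4 - 8 = -4
Step 4: |w| = 4, and w is negative

-4


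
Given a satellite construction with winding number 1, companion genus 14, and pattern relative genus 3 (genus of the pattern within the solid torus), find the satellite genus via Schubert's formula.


Schubert: g(satellite) = g_rel(pattern) + |winding| * g(companion),
where g_rel(pattern) is the genus of the pattern relative to the solid torus.
= 3 + 1 * 14
= 3 + 14 = 17

17


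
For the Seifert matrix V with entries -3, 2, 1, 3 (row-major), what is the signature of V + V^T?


Step 1: V + V^T = [[-6, 3], [3, 6]]
Step 2: trace = 0, det = -45
Step 3: Discriminant = 0^2 - 4*(-45) = 180
Step 4: Eigenvalues: 6.7082, -6.7082
Step 5: Signature = (# positive eigenvalues) - (# negative eigenvalues) = 0

0


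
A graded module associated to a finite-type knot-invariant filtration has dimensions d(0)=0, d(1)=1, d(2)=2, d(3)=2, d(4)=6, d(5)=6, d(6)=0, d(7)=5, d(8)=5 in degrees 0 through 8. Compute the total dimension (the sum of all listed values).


Total dimension = d(0) + d(1) + ... + d(8)
= 0 + 1 + 2 + 2 + 6 + 6 + 0 + 5 + 5
= 27

27


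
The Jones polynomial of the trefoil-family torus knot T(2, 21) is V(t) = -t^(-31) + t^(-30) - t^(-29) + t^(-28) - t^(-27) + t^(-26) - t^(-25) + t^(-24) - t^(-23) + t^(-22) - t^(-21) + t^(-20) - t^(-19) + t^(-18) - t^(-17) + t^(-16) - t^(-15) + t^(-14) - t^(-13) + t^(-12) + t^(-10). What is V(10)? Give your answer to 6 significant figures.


Substituting t = 10 into V(t) = -t^(-31) + t^(-30) - t^(-29) + t^(-28) - t^(-27) + t^(-26) - t^(-25) + t^(-24) - t^(-23) + t^(-22) - t^(-21) + t^(-20) - t^(-19) + t^(-18) - t^(-17) + t^(-16) - t^(-15) + t^(-14) - t^(-13) + t^(-12) + t^(-10):
  (-)t^(-31) = -1e-31
  (+)t^(-30) = 1e-30
  (-)t^(-29) = -1e-29
  (+)t^(-28) = 1e-28
  (-)t^(-27) = -1e-27
  (+)t^(-26) = 1e-26
  (-)t^(-25) = -1e-25
  (+)t^(-24) = 1e-24
  (-)t^(-23) = -1e-23
  (+)t^(-22) = 1e-22
  (-)t^(-21) = -1e-21
  (+)t^(-20) = 1e-20
  (-)t^(-19) = -1e-19
  (+)t^(-18) = 1e-18
  (-)t^(-17) = -1e-17
  (+)t^(-16) = 1e-16
  (-)t^(-15) = -1e-15
  (+)t^(-14) = 1e-14
  (-)t^(-13) = -1e-13
  (+)t^(-12) = 1e-12
  (+)t^(-10) = 1e-10
Sum = (-1e-31) + (1e-30) + (-1e-29) + (1e-28) + (-1e-27) + (1e-26) + (-1e-25) + (1e-24) + (-1e-23) + (1e-22) + (-1e-21) + (1e-20) + (-1e-19) + (1e-18) + (-1e-17) + (1e-16) + (-1e-15) + (1e-14) + (-1e-13) + (1e-12) + (1e-10)
= 1.009090909e-10
Rounded to 6 significant figures: 1.00909e-10

1.00909e-10


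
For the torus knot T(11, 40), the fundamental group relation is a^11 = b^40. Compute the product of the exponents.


The relation is a^11 = b^40.
Product of exponents = 11 * 40
= 440

440


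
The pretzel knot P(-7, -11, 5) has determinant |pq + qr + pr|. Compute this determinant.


Step 1: Compute pq + qr + pr.
pq = (-7)*(-11) = 77
qr = (-11)*5 = -55
pr = (-7)*5 = -35
pq + qr + pr = 77 + (-55) + (-35) = -13
Step 2: Take absolute value.
det(P(-7,-11,5)) = |-13| = 13

13


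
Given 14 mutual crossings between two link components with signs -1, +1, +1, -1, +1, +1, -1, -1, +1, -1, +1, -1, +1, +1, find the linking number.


Step 1: Count positive crossings: 8
Step 2: Count negative crossings: 6
Step 3: Sum of signs = 8 - 6 = 2
Step 4: Linking number = sum/2 = 2/2 = 1

1


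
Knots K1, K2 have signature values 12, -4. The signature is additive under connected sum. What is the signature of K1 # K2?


The signature is additive under connected sum.
signature(K1 # K2) = (12) + (-4)
= 8

8


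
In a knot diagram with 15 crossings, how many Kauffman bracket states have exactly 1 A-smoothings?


We choose which 1 of 15 crossings get A-smoothings.
C(15, 1) = 15! / (1! * 14!)
= 15

15


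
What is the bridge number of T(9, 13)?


The bridge number of T(p,q) is min(p,q).
min(9, 13) = 9

9


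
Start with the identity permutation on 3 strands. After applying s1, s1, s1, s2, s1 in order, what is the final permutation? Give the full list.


Starting with identity [1, 2, 3].
Apply generators in sequence:
  After s1: [2, 1, 3]
  After s1: [1, 2, 3]
  After s1: [2, 1, 3]
  After s2: [2, 3, 1]
  After s1: [3, 2, 1]
Final permutation: [3, 2, 1]

[3, 2, 1]


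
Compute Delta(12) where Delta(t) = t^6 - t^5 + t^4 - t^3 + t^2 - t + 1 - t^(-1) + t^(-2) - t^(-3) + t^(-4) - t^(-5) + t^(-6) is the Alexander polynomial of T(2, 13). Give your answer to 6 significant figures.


Substituting t = 12 into Delta(t) = t^6 - t^5 + t^4 - t^3 + t^2 - t + 1 - t^(-1) + t^(-2) - t^(-3) + t^(-4) - t^(-5) + t^(-6):
Term values: (2985984) + (-248832) + (20736) + (-1728) + (144) + (-12) + (1) + (-0.0833333) + (0.00694444) + (-0.000578704) + (4.82253e-05) + (-4.01878e-06) + (3.34898e-07)
Sum = 2756292.923
Rounded to 6 significant figures: 2.75629e+06

2.75629e+06


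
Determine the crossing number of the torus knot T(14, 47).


For a torus knot T(p, q) with gcd(p,q)=1,
the crossing number is min(p*(q-1), q*(p-1)).
p*(q-1) = 14*46 = 644
q*(p-1) = 47*13 = 611
min(644, 611) = 611

611


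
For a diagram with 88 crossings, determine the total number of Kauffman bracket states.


Each crossing contributes 2 choices (A-smoothing or B-smoothing).
Total states = 2^88 = 309485009821345068724781056

309485009821345068724781056


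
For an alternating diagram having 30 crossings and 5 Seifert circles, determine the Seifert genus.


For alternating knots, g = (c - s + 1)/2.
= (30 - 5 + 1)/2
= 26/2 = 13

13


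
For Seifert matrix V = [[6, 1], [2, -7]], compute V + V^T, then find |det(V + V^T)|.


Step 1: Form V + V^T where V = [[6, 1], [2, -7]]
  V^T = [[6, 2], [1, -7]]
  V + V^T = [[12, 3], [3, -14]]
Step 2: det(V + V^T) = 12*(-14) - 3*3
  = -168 - 9 = -177
Step 3: Knot determinant = |det(V + V^T)| = |-177| = 177

177


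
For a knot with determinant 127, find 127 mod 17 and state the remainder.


Step 1: A knot is p-colorable if and only if p divides its determinant.
Step 2: Compute 127 mod 17.
127 = 7 * 17 + 8
Step 3: 127 mod 17 = 8
Step 4: The knot is 17-colorable: no

8


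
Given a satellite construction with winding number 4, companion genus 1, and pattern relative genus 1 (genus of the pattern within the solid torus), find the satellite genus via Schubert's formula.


Schubert: g(satellite) = g_rel(pattern) + |winding| * g(companion),
where g_rel(pattern) is the genus of the pattern relative to the solid torus.
= 1 + 4 * 1
= 1 + 4 = 5

5


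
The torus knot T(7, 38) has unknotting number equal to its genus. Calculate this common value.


For a torus knot T(p,q), both the unknotting number and genus equal (p-1)(q-1)/2.
= (7-1)(38-1)/2
= 6*37/2
= 222/2 = 111

111


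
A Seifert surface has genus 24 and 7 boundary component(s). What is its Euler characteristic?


chi = 2 - 2g - b
= 2 - 2*24 - 7
= 2 - 48 - 7 = -53

-53


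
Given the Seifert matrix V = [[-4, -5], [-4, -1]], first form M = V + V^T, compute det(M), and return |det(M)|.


Step 1: Form V + V^T where V = [[-4, -5], [-4, -1]]
  V^T = [[-4, -4], [-5, -1]]
  V + V^T = [[-8, -9], [-9, -2]]
Step 2: det(V + V^T) = (-8)*(-2) - (-9)*(-9)
  = 16 - 81 = -65
Step 3: Knot determinant = |det(V + V^T)| = |-65| = 65

65


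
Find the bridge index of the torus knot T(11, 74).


The bridge number of T(p,q) is min(p,q).
min(11, 74) = 11

11


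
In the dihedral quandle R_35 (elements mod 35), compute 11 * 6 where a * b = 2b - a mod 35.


11 * 6 = 2*6 - 11 mod 35
= 12 - 11 mod 35
= 1 mod 35 = 1

1


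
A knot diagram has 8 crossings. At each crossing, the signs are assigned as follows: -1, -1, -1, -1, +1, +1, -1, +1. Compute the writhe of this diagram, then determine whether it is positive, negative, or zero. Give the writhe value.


Step 1: Count positive crossings (+1).
Positive crossings: 3
Step 2: Count negative crossings (-1).
Negative crossings: 5
Step 3: Writhe = (positive) - (negative)
w = 3 - 5 = -2
Step 4: |w| = 2, and w is negative

-2


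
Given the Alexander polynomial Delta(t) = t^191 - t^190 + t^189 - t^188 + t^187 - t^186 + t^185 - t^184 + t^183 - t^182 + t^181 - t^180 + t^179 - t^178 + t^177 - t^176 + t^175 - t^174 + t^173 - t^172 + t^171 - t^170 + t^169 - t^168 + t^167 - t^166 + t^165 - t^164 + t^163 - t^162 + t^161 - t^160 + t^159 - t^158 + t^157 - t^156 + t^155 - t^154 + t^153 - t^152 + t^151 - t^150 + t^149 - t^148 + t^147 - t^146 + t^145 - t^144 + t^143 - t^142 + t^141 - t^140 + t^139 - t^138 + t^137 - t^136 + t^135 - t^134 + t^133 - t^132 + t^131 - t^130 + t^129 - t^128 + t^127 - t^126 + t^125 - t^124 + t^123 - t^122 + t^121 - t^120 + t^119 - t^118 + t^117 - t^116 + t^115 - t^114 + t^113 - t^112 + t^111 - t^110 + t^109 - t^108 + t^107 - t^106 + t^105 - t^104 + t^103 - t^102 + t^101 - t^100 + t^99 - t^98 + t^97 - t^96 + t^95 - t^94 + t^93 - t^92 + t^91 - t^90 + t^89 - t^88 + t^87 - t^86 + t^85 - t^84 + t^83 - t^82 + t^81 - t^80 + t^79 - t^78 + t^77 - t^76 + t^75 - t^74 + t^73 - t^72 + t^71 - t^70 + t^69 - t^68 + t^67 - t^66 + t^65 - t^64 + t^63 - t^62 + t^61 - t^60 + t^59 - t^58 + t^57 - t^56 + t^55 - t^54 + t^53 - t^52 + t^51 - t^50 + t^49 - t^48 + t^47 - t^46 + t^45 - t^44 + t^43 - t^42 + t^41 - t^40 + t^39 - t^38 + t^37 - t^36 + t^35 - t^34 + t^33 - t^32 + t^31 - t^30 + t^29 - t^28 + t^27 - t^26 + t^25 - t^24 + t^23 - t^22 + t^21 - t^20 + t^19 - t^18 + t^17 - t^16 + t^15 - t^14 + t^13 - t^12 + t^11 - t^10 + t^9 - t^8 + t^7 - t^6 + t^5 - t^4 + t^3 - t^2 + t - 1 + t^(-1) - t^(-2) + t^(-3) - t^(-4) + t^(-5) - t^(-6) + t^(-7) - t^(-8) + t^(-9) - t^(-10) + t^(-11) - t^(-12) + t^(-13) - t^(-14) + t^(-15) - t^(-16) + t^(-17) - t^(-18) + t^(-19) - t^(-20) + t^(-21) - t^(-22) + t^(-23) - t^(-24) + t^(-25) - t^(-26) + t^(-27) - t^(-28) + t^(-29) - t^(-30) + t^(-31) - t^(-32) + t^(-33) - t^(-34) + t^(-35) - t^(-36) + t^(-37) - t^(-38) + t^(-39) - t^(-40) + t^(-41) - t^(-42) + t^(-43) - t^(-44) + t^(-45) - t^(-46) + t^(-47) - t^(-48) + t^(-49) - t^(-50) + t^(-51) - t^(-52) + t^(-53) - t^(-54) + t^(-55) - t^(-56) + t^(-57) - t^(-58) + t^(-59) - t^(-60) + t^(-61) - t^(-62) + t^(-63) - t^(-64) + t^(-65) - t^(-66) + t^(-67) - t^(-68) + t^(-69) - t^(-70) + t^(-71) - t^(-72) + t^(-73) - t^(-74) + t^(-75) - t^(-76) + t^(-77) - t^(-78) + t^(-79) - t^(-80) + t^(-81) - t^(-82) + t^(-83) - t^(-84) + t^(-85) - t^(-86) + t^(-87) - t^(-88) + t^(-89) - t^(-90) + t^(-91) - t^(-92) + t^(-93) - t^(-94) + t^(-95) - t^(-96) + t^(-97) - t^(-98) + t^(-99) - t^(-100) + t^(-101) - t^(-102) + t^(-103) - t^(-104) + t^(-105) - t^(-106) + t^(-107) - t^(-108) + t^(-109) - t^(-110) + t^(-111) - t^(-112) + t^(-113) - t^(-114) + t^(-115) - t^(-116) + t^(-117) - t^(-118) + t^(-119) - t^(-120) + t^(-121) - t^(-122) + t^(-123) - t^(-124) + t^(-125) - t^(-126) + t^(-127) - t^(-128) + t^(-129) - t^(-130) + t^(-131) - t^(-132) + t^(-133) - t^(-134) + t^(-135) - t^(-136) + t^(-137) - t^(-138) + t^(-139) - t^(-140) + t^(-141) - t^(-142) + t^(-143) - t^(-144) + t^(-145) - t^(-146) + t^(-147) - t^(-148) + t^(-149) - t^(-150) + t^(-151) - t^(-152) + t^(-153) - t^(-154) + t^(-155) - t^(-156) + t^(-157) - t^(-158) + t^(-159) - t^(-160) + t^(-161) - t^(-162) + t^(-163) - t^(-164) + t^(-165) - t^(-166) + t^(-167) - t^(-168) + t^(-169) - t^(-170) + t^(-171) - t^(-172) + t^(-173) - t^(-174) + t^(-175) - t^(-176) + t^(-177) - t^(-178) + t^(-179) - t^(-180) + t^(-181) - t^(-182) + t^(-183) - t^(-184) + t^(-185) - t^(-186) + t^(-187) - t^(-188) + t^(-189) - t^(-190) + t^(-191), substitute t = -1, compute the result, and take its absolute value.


Step 1: The polynomial has 383 terms with alternating signs, exponents from 191 down to -191.
Step 2: Substitute t = -1. The i-th term has coefficient (-1)^i and exponent (m-i),
  so its value is (-1)^i * (-1)^(m-i) = (-1)^m = -1 for every i.
Step 3: All 383 terms equal -1, so Delta(-1) = 383 * (-1) = -383
Step 4: |Delta(-1)| = 383

383


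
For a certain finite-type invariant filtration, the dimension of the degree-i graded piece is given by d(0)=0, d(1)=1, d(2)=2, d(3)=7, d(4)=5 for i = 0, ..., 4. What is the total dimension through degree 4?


Total dimension = d(0) + d(1) + ... + d(4)
= 0 + 1 + 2 + 7 + 5
= 15

15


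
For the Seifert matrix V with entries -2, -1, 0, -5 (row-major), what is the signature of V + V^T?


Step 1: V + V^T = [[-4, -1], [-1, -10]]
Step 2: trace = -14, det = 39
Step 3: Discriminant = (-14)^2 - 4*39 = 40
Step 4: Eigenvalues: -3.83772, -10.1623
Step 5: Signature = (# positive eigenvalues) - (# negative eigenvalues) = -2

-2


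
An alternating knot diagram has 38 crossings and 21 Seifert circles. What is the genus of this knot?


For alternating knots, g = (c - s + 1)/2.
= (38 - 21 + 1)/2
= 18/2 = 9

9


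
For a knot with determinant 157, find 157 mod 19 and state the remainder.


Step 1: A knot is p-colorable if and only if p divides its determinant.
Step 2: Compute 157 mod 19.
157 = 8 * 19 + 5
Step 3: 157 mod 19 = 5
Step 4: The knot is 19-colorable: no

5


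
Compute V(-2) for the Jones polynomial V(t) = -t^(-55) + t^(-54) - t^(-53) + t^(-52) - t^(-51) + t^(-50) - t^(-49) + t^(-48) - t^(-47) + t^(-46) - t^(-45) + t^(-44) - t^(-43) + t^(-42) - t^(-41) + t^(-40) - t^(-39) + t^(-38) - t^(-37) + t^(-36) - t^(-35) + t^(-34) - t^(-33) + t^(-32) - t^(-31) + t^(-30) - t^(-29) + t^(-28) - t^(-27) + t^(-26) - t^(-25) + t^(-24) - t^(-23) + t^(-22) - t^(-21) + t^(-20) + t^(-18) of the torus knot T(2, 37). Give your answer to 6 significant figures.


Substituting t = -2 into V(t) = -t^(-55) + t^(-54) - t^(-53) + t^(-52) - t^(-51) + t^(-50) - t^(-49) + t^(-48) - t^(-47) + t^(-46) - t^(-45) + t^(-44) - t^(-43) + t^(-42) - t^(-41) + t^(-40) - t^(-39) + t^(-38) - t^(-37) + t^(-36) - t^(-35) + t^(-34) - t^(-33) + t^(-32) - t^(-31) + t^(-30) - t^(-29) + t^(-28) - t^(-27) + t^(-26) - t^(-25) + t^(-24) - t^(-23) + t^(-22) - t^(-21) + t^(-20) + t^(-18):
  (-)t^(-55) = 2.77556e-17
  (+)t^(-54) = 5.55112e-17
  (-)t^(-53) = 1.11022e-16
  (+)t^(-52) = 2.22045e-16
  (-)t^(-51) = 4.44089e-16
  (+)t^(-50) = 8.88178e-16
  (-)t^(-49) = 1.77636e-15
  (+)t^(-48) = 3.55271e-15
  (-)t^(-47) = 7.10543e-15
  (+)t^(-46) = 1.42109e-14
  (-)t^(-45) = 2.84217e-14
  (+)t^(-44) = 5.68434e-14
  (-)t^(-43) = 1.13687e-13
  (+)t^(-42) = 2.27374e-13
  (-)t^(-41) = 4.54747e-13
  (+)t^(-40) = 9.09495e-13
  (-)t^(-39) = 1.81899e-12
  (+)t^(-38) = 3.63798e-12
  (-)t^(-37) = 7.27596e-12
  (+)t^(-36) = 1.45519e-11
  (-)t^(-35) = 2.91038e-11
  (+)t^(-34) = 5.82077e-11
  (-)t^(-33) = 1.16415e-10
  (+)t^(-32) = 2.32831e-10
  (-)t^(-31) = 4.65661e-10
  (+)t^(-30) = 9.31323e-10
  (-)t^(-29) = 1.86265e-09
  (+)t^(-28) = 3.72529e-09
  (-)t^(-27) = 7.45058e-09
  (+)t^(-26) = 1.49012e-08
  (-)t^(-25) = 2.98023e-08
  (+)t^(-24) = 5.96046e-08
  (-)t^(-23) = 1.19209e-07
  (+)t^(-22) = 2.38419e-07
  (-)t^(-21) = 4.76837e-07
  (+)t^(-20) = 9.53674e-07
  (+)t^(-18) = 3.8147e-06
Sum = (2.77556e-17) + (5.55112e-17) + (1.11022e-16) + (2.22045e-16) + (4.44089e-16) + (8.88178e-16) + (1.77636e-15) + (3.55271e-15) + (7.10543e-15) + (1.42109e-14) + (2.84217e-14) + (5.68434e-14) + (1.13687e-13) + (2.27374e-13) + (4.54747e-13) + (9.09495e-13) + (1.81899e-12) + (3.63798e-12) + (7.27596e-12) + (1.45519e-11) + (2.91038e-11) + (5.82077e-11) + (1.16415e-10) + (2.32831e-10) + (4.65661e-10) + (9.31323e-10) + (1.86265e-09) + (3.72529e-09) + (7.45058e-09) + (1.49012e-08) + (2.98023e-08) + (5.96046e-08) + (1.19209e-07) + (2.38419e-07) + (4.76837e-07) + (9.53674e-07) + (3.8147e-06)
= 5.722045898e-06
Rounded to 6 significant figures: 5.72205e-06

5.72205e-06


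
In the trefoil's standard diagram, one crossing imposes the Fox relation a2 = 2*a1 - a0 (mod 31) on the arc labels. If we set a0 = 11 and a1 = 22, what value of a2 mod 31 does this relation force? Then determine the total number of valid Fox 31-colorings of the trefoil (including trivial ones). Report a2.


Step 1: Apply the given crossing relation 2*a1 - a0 - a2 = 0 (mod 31).
  a2 = 2*a1 - a0 mod 31
  a2 = 2*22 - 11 mod 31
  a2 = 44 - 11 mod 31
  a2 = 33 mod 31 = 2
Step 2: The trefoil has determinant 3.
  Number of Fox p-colorings (p prime) is p^2 if p = 3, else p.
  Since 31 does not divide 3, only trivial (constant) colorings exist.
  (So the trial a0 = 11, a1 = 22 with a0 != a1 does NOT extend to a valid coloring of the whole trefoil: the other two crossing relations require 3*(a1 - a0) = 0 (mod 31), which fails.)
  Total colorings = 31
Step 3: a2 = 2, total Fox 31-colorings = 31

2


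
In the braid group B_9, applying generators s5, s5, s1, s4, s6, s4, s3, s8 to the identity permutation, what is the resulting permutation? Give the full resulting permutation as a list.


Starting with identity [1, 2, 3, 4, 5, 6, 7, 8, 9].
Apply generators in sequence:
  After s5: [1, 2, 3, 4, 6, 5, 7, 8, 9]
  After s5: [1, 2, 3, 4, 5, 6, 7, 8, 9]
  After s1: [2, 1, 3, 4, 5, 6, 7, 8, 9]
  After s4: [2, 1, 3, 5, 4, 6, 7, 8, 9]
  After s6: [2, 1, 3, 5, 4, 7, 6, 8, 9]
  After s4: [2, 1, 3, 4, 5, 7, 6, 8, 9]
  After s3: [2, 1, 4, 3, 5, 7, 6, 8, 9]
  After s8: [2, 1, 4, 3, 5, 7, 6, 9, 8]
Final permutation: [2, 1, 4, 3, 5, 7, 6, 9, 8]

[2, 1, 4, 3, 5, 7, 6, 9, 8]


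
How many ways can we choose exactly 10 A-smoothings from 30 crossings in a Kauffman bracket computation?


We choose which 10 of 30 crossings get A-smoothings.
C(30, 10) = 30! / (10! * 20!)
= 30045015

30045015


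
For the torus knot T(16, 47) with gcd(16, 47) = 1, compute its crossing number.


For a torus knot T(p, q) with gcd(p,q)=1,
the crossing number is min(p*(q-1), q*(p-1)).
p*(q-1) = 16*46 = 736
q*(p-1) = 47*15 = 705
min(736, 705) = 705

705


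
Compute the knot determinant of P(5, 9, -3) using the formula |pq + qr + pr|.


Step 1: Compute pq + qr + pr.
pq = 5*9 = 45
qr = 9*(-3) = -27
pr = 5*(-3) = -15
pq + qr + pr = 45 + (-27) + (-15) = 3
Step 2: Take absolute value.
det(P(5,9,-3)) = |3| = 3

3


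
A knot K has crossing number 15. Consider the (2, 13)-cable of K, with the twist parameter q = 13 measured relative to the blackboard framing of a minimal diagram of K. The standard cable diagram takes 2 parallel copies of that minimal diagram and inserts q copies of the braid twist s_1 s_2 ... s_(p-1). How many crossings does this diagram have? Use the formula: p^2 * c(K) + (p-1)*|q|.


Step 1: Each of the c(K) crossings of the companion diagram becomes p*p = p^2 crossings among the p parallel strands, and each of the |q| twists s_1 s_2 ... s_(p-1) adds (p-1) crossings.
  Crossings = p^2 * c(K) + (p-1)*|q|
Step 2: = 2^2 * 15 + (2-1)*13
Step 3: = 4*15 + 1*13
Step 4: = 60 + 13 = 73

73


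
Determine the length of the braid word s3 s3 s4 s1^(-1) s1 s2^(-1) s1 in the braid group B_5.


The word length counts the number of generators (including inverses).
Listing each generator: s3, s3, s4, s1^(-1), s1, s2^(-1), s1
There are 7 generators in this braid word.

7


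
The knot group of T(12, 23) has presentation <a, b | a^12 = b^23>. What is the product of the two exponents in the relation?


The relation is a^12 = b^23.
Product of exponents = 12 * 23
= 276

276


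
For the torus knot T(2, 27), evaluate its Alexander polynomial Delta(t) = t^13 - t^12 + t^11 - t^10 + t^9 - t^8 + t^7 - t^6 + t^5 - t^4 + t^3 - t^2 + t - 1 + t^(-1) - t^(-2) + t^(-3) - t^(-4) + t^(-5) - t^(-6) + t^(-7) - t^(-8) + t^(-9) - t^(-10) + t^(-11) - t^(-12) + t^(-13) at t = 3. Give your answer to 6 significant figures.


Substituting t = 3 into Delta(t) = t^13 - t^12 + t^11 - t^10 + t^9 - t^8 + t^7 - t^6 + t^5 - t^4 + t^3 - t^2 + t - 1 + t^(-1) - t^(-2) + t^(-3) - t^(-4) + t^(-5) - t^(-6) + t^(-7) - t^(-8) + t^(-9) - t^(-10) + t^(-11) - t^(-12) + t^(-13):
Term values: (1594323) + (-531441) + (177147) + (-59049) + (19683) + (-6561) + (2187) + (-729) + (243) + (-81) + (27) + (-9) + (3) + (-1) + (0.333333) + (-0.111111) + (0.037037) + (-0.0123457) + (0.00411523) + (-0.00137174) + (0.000457247) + (-0.000152416) + (5.08053e-05) + (-1.69351e-05) + (5.64503e-06) + (-1.88168e-06) + (6.27225e-07)
Sum = 1195742.25
Rounded to 6 significant figures: 1.19574e+06

1.19574e+06


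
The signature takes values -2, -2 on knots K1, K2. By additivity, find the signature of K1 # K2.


The signature is additive under connected sum.
signature(K1 # K2) = (-2) + (-2)
= -4

-4


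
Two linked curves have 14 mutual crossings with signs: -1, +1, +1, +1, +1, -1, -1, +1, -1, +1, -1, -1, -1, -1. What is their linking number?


Step 1: Count positive crossings: 6
Step 2: Count negative crossings: 8
Step 3: Sum of signs = 6 - 8 = -2
Step 4: Linking number = sum/2 = -2/2 = -1

-1


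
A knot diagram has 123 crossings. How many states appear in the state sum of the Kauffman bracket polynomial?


Each crossing contributes 2 choices (A-smoothing or B-smoothing).
Total states = 2^123 = 10633823966279326983230456482242756608

10633823966279326983230456482242756608


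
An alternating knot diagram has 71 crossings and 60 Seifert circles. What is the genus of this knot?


For alternating knots, g = (c - s + 1)/2.
= (71 - 60 + 1)/2
= 12/2 = 6

6


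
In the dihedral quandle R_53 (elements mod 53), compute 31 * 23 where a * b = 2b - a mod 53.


31 * 23 = 2*23 - 31 mod 53
= 46 - 31 mod 53
= 15 mod 53 = 15

15


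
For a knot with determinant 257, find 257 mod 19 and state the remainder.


Step 1: A knot is p-colorable if and only if p divides its determinant.
Step 2: Compute 257 mod 19.
257 = 13 * 19 + 10
Step 3: 257 mod 19 = 10
Step 4: The knot is 19-colorable: no

10


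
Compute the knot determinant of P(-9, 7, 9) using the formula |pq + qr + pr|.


Step 1: Compute pq + qr + pr.
pq = (-9)*7 = -63
qr = 7*9 = 63
pr = (-9)*9 = -81
pq + qr + pr = -63 + 63 + (-81) = -81
Step 2: Take absolute value.
det(P(-9,7,9)) = |-81| = 81

81


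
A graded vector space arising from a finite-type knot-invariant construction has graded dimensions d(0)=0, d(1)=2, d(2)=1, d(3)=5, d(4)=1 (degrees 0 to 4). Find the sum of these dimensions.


Total dimension = d(0) + d(1) + ... + d(4)
= 0 + 2 + 1 + 5 + 1
= 9

9


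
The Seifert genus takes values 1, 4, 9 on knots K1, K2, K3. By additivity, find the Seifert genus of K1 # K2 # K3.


The Seifert genus is additive under connected sum.
Seifert genus(K1 # K2 # K3) = (1) + (4) + (9)
= 14

14


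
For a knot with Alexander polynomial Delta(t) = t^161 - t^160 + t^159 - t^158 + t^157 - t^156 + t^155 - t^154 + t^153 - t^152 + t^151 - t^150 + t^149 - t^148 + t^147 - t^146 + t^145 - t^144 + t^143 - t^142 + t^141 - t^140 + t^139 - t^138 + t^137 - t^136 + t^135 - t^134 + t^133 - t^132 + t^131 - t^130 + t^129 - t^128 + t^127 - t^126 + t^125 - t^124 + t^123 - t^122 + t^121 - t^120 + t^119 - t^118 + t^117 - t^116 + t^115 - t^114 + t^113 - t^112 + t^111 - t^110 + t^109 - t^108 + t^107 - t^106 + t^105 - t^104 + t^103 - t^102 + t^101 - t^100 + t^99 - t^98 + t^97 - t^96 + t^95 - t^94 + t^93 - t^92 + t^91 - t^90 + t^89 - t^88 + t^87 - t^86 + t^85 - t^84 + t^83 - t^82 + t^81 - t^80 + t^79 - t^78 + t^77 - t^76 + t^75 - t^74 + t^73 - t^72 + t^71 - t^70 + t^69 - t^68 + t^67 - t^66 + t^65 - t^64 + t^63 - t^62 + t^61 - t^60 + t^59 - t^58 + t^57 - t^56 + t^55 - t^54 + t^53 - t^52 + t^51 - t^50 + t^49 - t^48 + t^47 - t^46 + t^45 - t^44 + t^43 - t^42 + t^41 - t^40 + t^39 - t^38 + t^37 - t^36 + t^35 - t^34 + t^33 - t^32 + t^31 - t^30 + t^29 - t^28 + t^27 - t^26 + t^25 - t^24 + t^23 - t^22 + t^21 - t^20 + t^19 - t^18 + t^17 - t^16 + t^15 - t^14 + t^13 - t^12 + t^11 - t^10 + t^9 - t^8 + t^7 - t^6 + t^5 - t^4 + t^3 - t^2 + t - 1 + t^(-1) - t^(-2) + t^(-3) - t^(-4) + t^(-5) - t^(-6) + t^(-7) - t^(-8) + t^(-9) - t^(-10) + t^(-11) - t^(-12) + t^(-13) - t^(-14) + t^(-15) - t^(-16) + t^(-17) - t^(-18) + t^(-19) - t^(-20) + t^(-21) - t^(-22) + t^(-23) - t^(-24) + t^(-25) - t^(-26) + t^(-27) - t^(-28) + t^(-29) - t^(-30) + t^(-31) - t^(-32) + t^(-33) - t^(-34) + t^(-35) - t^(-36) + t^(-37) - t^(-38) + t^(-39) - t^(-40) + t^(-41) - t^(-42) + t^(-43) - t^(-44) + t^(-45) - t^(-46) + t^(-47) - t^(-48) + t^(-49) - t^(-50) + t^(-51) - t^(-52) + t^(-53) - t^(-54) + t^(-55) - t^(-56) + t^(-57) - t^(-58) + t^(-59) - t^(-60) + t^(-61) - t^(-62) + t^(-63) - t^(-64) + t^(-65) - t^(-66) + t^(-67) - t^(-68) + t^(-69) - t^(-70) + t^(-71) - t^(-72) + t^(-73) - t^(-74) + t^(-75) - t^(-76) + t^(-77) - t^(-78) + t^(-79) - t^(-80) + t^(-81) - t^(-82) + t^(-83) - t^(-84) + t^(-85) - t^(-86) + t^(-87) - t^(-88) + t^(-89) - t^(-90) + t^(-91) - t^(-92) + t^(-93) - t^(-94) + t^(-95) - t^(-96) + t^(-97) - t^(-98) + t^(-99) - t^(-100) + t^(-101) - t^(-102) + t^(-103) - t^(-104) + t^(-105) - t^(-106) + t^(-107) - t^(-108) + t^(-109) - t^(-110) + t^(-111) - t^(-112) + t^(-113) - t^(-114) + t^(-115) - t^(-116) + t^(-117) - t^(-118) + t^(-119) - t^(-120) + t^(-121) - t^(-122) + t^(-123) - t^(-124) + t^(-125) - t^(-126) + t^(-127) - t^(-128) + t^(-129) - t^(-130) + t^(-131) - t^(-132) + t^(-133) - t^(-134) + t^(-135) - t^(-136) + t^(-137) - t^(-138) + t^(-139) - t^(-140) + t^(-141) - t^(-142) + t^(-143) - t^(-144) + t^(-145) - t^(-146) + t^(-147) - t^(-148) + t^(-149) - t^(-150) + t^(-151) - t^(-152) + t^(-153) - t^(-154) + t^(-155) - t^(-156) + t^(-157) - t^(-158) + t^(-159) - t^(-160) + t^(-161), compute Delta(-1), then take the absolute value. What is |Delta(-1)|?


Step 1: The polynomial has 323 terms with alternating signs, exponents from 161 down to -161.
Step 2: Substitute t = -1. The i-th term has coefficient (-1)^i and exponent (m-i),
  so its value is (-1)^i * (-1)^(m-i) = (-1)^m = -1 for every i.
Step 3: All 323 terms equal -1, so Delta(-1) = 323 * (-1) = -323
Step 4: |Delta(-1)| = 323

323


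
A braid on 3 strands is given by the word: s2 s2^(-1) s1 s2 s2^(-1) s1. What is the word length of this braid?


The word length counts the number of generators (including inverses).
Listing each generator: s2, s2^(-1), s1, s2, s2^(-1), s1
There are 6 generators in this braid word.

6


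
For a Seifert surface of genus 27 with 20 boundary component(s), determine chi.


chi = 2 - 2g - b
= 2 - 2*27 - 20
= 2 - 54 - 20 = -72

-72


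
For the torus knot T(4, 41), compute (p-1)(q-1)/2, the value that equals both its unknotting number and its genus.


For a torus knot T(p,q), both the unknotting number and genus equal (p-1)(q-1)/2.
= (4-1)(41-1)/2
= 3*40/2
= 120/2 = 60

60


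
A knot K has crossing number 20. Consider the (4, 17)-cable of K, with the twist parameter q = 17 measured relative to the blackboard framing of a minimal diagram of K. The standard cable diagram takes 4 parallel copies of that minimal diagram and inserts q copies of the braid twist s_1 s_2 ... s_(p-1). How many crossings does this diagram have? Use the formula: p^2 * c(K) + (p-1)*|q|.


Step 1: Each of the c(K) crossings of the companion diagram becomes p*p = p^2 crossings among the p parallel strands, and each of the |q| twists s_1 s_2 ... s_(p-1) adds (p-1) crossings.
  Crossings = p^2 * c(K) + (p-1)*|q|
Step 2: = 4^2 * 20 + (4-1)*17
Step 3: = 16*20 + 3*17
Step 4: = 320 + 51 = 371

371


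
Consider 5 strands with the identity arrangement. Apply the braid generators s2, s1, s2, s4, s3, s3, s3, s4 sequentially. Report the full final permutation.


Starting with identity [1, 2, 3, 4, 5].
Apply generators in sequence:
  After s2: [1, 3, 2, 4, 5]
  After s1: [3, 1, 2, 4, 5]
  After s2: [3, 2, 1, 4, 5]
  After s4: [3, 2, 1, 5, 4]
  After s3: [3, 2, 5, 1, 4]
  After s3: [3, 2, 1, 5, 4]
  After s3: [3, 2, 5, 1, 4]
  After s4: [3, 2, 5, 4, 1]
Final permutation: [3, 2, 5, 4, 1]

[3, 2, 5, 4, 1]


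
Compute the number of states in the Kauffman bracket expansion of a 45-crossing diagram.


Each crossing contributes 2 choices (A-smoothing or B-smoothing).
Total states = 2^45 = 35184372088832

35184372088832


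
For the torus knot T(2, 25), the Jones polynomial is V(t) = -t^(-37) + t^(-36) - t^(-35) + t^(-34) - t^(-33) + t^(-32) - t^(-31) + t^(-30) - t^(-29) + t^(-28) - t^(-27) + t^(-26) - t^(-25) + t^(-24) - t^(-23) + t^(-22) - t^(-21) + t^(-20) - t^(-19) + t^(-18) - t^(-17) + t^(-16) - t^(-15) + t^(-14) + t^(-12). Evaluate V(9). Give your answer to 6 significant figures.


Substituting t = 9 into V(t) = -t^(-37) + t^(-36) - t^(-35) + t^(-34) - t^(-33) + t^(-32) - t^(-31) + t^(-30) - t^(-29) + t^(-28) - t^(-27) + t^(-26) - t^(-25) + t^(-24) - t^(-23) + t^(-22) - t^(-21) + t^(-20) - t^(-19) + t^(-18) - t^(-17) + t^(-16) - t^(-15) + t^(-14) + t^(-12):
  (-)t^(-37) = -4.93205e-36
  (+)t^(-36) = 4.43884e-35
  (-)t^(-35) = -3.99496e-34
  (+)t^(-34) = 3.59546e-33
  (-)t^(-33) = -3.23592e-32
  (+)t^(-32) = 2.91232e-31
  (-)t^(-31) = -2.62109e-30
  (+)t^(-30) = 2.35898e-29
  (-)t^(-29) = -2.12308e-28
  (+)t^(-28) = 1.91078e-27
  (-)t^(-27) = -1.7197e-26
  (+)t^(-26) = 1.54773e-25
  (-)t^(-25) = -1.39296e-24
  (+)t^(-24) = 1.25366e-23
  (-)t^(-23) = -1.12829e-22
  (+)t^(-22) = 1.01546e-21
  (-)t^(-21) = -9.13918e-21
  (+)t^(-20) = 8.22526e-20
  (-)t^(-19) = -7.40274e-19
  (+)t^(-18) = 6.66246e-18
  (-)t^(-17) = -5.99622e-17
  (+)t^(-16) = 5.3966e-16
  (-)t^(-15) = -4.85694e-15
  (+)t^(-14) = 4.37124e-14
  (+)t^(-12) = 3.54071e-12
Sum = (-4.93205e-36) + (4.43884e-35) + (-3.99496e-34) + (3.59546e-33) + (-3.23592e-32) + (2.91232e-31) + (-2.62109e-30) + (2.35898e-29) + (-2.12308e-28) + (1.91078e-27) + (-1.7197e-26) + (1.54773e-25) + (-1.39296e-24) + (1.25366e-23) + (-1.12829e-22) + (1.01546e-21) + (-9.13918e-21) + (8.22526e-20) + (-7.40274e-19) + (6.66246e-18) + (-5.99622e-17) + (5.3966e-16) + (-4.85694e-15) + (4.37124e-14) + (3.54071e-12)
= 3.580047341e-12
Rounded to 6 significant figures: 3.58005e-12

3.58005e-12


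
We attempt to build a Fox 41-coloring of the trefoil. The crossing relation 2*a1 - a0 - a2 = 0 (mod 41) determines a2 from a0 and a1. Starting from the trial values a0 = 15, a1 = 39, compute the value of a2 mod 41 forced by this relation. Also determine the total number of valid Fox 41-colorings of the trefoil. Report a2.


Step 1: Apply the given crossing relation 2*a1 - a0 - a2 = 0 (mod 41).
  a2 = 2*a1 - a0 mod 41
  a2 = 2*39 - 15 mod 41
  a2 = 78 - 15 mod 41
  a2 = 63 mod 41 = 22
Step 2: The trefoil has determinant 3.
  Number of Fox p-colorings (p prime) is p^2 if p = 3, else p.
  Since 41 does not divide 3, only trivial (constant) colorings exist.
  (So the trial a0 = 15, a1 = 39 with a0 != a1 does NOT extend to a valid coloring of the whole trefoil: the other two crossing relations require 3*(a1 - a0) = 0 (mod 41), which fails.)
  Total colorings = 41
Step 3: a2 = 22, total Fox 41-colorings = 41

22


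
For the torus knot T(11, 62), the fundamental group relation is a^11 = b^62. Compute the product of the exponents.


The relation is a^11 = b^62.
Product of exponents = 11 * 62
= 682

682


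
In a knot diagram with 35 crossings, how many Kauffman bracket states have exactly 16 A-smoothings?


We choose which 16 of 35 crossings get A-smoothings.
C(35, 16) = 35! / (16! * 19!)
= 4059928950

4059928950


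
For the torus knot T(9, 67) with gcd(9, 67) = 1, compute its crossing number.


For a torus knot T(p, q) with gcd(p,q)=1,
the crossing number is min(p*(q-1), q*(p-1)).
p*(q-1) = 9*66 = 594
q*(p-1) = 67*8 = 536
min(594, 536) = 536

536


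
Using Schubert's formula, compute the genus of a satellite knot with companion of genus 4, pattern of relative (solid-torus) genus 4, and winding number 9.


Schubert: g(satellite) = g_rel(pattern) + |winding| * g(companion),
where g_rel(pattern) is the genus of the pattern relative to the solid torus.
= 4 + 9 * 4
= 4 + 36 = 40

40


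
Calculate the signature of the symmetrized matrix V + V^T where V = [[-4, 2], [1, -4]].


Step 1: V + V^T = [[-8, 3], [3, -8]]
Step 2: trace = -16, det = 55
Step 3: Discriminant = (-16)^2 - 4*55 = 36
Step 4: Eigenvalues: -5, -11
Step 5: Signature = (# positive eigenvalues) - (# negative eigenvalues) = -2

-2


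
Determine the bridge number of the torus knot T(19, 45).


The bridge number of T(p,q) is min(p,q).
min(19, 45) = 19

19


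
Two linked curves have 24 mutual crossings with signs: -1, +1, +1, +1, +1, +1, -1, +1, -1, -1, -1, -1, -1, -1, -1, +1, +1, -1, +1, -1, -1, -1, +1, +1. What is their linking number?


Step 1: Count positive crossings: 11
Step 2: Count negative crossings: 13
Step 3: Sum of signs = 11 - 13 = -2
Step 4: Linking number = sum/2 = -2/2 = -1

-1


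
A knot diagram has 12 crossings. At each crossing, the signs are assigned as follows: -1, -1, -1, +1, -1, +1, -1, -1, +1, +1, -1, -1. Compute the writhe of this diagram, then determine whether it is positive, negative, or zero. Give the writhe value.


Step 1: Count positive crossings (+1).
Positive crossings: 4
Step 2: Count negative crossings (-1).
Negative crossings: 8
Step 3: Writhe = (positive) - (negative)
w = 4 - 8 = -4
Step 4: |w| = 4, and w is negative

-4


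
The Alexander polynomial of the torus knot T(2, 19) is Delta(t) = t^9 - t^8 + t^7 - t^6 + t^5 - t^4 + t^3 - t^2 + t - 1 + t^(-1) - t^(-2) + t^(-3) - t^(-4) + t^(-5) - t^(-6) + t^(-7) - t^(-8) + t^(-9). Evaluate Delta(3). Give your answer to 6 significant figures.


Substituting t = 3 into Delta(t) = t^9 - t^8 + t^7 - t^6 + t^5 - t^4 + t^3 - t^2 + t - 1 + t^(-1) - t^(-2) + t^(-3) - t^(-4) + t^(-5) - t^(-6) + t^(-7) - t^(-8) + t^(-9):
Term values: (19683) + (-6561) + (2187) + (-729) + (243) + (-81) + (27) + (-9) + (3) + (-1) + (0.333333) + (-0.111111) + (0.037037) + (-0.0123457) + (0.00411523) + (-0.00137174) + (0.000457247) + (-0.000152416) + (5.08053e-05)
Sum = 14762.25001
Rounded to 6 significant figures: 14762.3

14762.3


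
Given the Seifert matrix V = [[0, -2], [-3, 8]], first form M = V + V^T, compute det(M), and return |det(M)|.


Step 1: Form V + V^T where V = [[0, -2], [-3, 8]]
  V^T = [[0, -3], [-2, 8]]
  V + V^T = [[0, -5], [-5, 16]]
Step 2: det(V + V^T) = 0*16 - (-5)*(-5)
  = 0 - 25 = -25
Step 3: Knot determinant = |det(V + V^T)| = |-25| = 25

25


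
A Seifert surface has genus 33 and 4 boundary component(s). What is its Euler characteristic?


chi = 2 - 2g - b
= 2 - 2*33 - 4
= 2 - 66 - 4 = -68

-68


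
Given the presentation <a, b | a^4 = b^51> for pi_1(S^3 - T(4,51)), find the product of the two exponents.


The relation is a^4 = b^51.
Product of exponents = 4 * 51
= 204

204


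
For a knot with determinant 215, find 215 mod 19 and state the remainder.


Step 1: A knot is p-colorable if and only if p divides its determinant.
Step 2: Compute 215 mod 19.
215 = 11 * 19 + 6
Step 3: 215 mod 19 = 6
Step 4: The knot is 19-colorable: no

6


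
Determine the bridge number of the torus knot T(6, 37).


The bridge number of T(p,q) is min(p,q).
min(6, 37) = 6

6


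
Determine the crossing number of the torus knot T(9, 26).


For a torus knot T(p, q) with gcd(p,q)=1,
the crossing number is min(p*(q-1), q*(p-1)).
p*(q-1) = 9*25 = 225
q*(p-1) = 26*8 = 208
min(225, 208) = 208

208


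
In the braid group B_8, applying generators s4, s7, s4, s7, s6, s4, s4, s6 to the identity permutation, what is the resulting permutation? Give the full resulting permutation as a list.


Starting with identity [1, 2, 3, 4, 5, 6, 7, 8].
Apply generators in sequence:
  After s4: [1, 2, 3, 5, 4, 6, 7, 8]
  After s7: [1, 2, 3, 5, 4, 6, 8, 7]
  After s4: [1, 2, 3, 4, 5, 6, 8, 7]
  After s7: [1, 2, 3, 4, 5, 6, 7, 8]
  After s6: [1, 2, 3, 4, 5, 7, 6, 8]
  After s4: [1, 2, 3, 5, 4, 7, 6, 8]
  After s4: [1, 2, 3, 4, 5, 7, 6, 8]
  After s6: [1, 2, 3, 4, 5, 6, 7, 8]
Final permutation: [1, 2, 3, 4, 5, 6, 7, 8]

[1, 2, 3, 4, 5, 6, 7, 8]


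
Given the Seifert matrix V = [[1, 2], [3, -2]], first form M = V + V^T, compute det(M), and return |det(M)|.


Step 1: Form V + V^T where V = [[1, 2], [3, -2]]
  V^T = [[1, 3], [2, -2]]
  V + V^T = [[2, 5], [5, -4]]
Step 2: det(V + V^T) = 2*(-4) - 5*5
  = -8 - 25 = -33
Step 3: Knot determinant = |det(V + V^T)| = |-33| = 33

33


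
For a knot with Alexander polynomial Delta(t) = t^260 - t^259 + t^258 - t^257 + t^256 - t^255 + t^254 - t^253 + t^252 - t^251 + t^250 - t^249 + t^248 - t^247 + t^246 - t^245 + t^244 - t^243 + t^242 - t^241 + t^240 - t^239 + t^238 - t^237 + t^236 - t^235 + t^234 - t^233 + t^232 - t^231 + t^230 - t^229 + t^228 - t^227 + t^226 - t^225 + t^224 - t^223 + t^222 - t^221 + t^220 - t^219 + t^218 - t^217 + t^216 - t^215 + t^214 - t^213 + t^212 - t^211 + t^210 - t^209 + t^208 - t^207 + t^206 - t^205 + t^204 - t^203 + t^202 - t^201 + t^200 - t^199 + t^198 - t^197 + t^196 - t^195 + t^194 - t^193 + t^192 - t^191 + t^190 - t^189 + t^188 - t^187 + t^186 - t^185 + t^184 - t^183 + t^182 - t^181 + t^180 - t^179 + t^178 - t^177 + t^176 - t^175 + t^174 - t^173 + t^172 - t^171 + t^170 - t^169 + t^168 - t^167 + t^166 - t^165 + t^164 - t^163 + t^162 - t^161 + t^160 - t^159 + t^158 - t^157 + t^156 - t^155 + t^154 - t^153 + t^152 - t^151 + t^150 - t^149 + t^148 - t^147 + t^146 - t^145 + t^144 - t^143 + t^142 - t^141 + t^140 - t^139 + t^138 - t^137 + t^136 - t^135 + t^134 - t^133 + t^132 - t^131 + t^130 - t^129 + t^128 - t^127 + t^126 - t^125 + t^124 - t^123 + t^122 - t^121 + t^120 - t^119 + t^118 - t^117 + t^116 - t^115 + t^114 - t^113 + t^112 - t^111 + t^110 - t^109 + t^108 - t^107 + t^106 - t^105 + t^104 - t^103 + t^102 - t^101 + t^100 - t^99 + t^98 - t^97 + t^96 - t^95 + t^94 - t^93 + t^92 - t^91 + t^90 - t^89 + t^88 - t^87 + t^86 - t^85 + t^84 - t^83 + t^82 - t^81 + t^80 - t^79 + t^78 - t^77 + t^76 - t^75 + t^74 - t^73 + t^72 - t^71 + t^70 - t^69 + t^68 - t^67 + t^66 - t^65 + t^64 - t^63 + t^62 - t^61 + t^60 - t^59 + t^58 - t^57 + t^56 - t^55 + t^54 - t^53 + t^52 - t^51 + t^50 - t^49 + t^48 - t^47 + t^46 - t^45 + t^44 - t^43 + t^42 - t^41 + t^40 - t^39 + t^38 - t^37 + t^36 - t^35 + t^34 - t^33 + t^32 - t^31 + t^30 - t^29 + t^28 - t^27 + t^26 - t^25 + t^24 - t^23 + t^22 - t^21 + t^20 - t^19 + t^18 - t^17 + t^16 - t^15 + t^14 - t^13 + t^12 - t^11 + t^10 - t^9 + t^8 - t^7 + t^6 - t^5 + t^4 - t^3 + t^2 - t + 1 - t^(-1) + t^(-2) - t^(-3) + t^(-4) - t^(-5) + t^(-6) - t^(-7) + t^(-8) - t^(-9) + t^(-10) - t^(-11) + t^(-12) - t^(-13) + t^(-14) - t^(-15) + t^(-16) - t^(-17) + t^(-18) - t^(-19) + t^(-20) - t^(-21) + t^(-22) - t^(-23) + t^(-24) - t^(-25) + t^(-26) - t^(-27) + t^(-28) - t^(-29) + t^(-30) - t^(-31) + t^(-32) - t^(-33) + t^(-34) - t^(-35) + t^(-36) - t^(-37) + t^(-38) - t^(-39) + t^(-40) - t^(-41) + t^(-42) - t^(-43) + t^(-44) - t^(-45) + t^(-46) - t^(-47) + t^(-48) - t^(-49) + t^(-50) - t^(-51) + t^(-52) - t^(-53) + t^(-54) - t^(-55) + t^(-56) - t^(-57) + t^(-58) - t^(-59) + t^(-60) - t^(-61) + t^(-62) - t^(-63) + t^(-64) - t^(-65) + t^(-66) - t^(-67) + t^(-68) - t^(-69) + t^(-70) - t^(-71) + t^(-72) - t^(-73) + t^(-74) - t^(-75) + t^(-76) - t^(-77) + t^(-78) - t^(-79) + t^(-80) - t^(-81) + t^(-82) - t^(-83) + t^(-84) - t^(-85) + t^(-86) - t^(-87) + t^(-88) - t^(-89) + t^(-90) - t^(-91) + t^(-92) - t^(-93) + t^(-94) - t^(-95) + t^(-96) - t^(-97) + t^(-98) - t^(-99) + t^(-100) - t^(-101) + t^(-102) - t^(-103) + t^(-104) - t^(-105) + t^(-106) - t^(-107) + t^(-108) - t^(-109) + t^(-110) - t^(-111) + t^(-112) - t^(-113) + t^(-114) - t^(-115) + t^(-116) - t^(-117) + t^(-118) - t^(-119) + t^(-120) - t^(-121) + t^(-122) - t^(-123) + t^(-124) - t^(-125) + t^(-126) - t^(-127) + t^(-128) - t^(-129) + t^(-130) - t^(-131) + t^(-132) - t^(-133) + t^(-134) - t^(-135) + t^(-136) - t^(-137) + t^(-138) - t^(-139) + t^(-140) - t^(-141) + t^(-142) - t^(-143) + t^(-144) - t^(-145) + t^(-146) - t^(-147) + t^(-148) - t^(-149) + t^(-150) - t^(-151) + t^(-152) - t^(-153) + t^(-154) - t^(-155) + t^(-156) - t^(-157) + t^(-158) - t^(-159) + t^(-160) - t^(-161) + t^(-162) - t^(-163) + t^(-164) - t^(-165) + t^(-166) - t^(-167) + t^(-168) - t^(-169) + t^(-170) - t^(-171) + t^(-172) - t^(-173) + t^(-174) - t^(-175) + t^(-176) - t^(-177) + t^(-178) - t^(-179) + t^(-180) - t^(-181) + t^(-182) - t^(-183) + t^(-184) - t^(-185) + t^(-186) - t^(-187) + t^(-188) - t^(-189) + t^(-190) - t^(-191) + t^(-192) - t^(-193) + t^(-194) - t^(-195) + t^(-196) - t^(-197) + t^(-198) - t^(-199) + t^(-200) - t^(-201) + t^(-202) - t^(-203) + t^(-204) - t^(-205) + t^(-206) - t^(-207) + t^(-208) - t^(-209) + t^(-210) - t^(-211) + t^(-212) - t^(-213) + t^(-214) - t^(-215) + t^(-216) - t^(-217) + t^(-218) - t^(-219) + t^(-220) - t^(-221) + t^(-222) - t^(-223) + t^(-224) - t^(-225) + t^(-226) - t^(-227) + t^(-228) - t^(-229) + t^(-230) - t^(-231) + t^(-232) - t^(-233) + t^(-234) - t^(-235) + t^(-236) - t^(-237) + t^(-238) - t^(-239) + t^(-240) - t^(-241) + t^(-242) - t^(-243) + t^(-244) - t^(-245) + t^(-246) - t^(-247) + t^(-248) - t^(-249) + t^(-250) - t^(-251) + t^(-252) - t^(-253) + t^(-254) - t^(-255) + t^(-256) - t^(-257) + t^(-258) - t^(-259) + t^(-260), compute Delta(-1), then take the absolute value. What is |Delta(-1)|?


Step 1: The polynomial has 521 terms with alternating signs, exponents from 260 down to -260.
Step 2: Substitute t = -1. The i-th term has coefficient (-1)^i and exponent (m-i),
  so its value is (-1)^i * (-1)^(m-i) = (-1)^m = 1 for every i.
Step 3: All 521 terms equal 1, so Delta(-1) = 521 * (1) = 521
Step 4: |Delta(-1)| = 521

521
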